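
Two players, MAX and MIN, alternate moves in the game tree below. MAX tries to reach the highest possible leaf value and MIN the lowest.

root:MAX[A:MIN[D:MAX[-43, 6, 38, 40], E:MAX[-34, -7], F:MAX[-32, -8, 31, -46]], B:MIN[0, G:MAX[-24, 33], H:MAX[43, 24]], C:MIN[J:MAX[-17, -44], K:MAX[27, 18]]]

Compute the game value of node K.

K (MAX): max(27, 18) = 27

27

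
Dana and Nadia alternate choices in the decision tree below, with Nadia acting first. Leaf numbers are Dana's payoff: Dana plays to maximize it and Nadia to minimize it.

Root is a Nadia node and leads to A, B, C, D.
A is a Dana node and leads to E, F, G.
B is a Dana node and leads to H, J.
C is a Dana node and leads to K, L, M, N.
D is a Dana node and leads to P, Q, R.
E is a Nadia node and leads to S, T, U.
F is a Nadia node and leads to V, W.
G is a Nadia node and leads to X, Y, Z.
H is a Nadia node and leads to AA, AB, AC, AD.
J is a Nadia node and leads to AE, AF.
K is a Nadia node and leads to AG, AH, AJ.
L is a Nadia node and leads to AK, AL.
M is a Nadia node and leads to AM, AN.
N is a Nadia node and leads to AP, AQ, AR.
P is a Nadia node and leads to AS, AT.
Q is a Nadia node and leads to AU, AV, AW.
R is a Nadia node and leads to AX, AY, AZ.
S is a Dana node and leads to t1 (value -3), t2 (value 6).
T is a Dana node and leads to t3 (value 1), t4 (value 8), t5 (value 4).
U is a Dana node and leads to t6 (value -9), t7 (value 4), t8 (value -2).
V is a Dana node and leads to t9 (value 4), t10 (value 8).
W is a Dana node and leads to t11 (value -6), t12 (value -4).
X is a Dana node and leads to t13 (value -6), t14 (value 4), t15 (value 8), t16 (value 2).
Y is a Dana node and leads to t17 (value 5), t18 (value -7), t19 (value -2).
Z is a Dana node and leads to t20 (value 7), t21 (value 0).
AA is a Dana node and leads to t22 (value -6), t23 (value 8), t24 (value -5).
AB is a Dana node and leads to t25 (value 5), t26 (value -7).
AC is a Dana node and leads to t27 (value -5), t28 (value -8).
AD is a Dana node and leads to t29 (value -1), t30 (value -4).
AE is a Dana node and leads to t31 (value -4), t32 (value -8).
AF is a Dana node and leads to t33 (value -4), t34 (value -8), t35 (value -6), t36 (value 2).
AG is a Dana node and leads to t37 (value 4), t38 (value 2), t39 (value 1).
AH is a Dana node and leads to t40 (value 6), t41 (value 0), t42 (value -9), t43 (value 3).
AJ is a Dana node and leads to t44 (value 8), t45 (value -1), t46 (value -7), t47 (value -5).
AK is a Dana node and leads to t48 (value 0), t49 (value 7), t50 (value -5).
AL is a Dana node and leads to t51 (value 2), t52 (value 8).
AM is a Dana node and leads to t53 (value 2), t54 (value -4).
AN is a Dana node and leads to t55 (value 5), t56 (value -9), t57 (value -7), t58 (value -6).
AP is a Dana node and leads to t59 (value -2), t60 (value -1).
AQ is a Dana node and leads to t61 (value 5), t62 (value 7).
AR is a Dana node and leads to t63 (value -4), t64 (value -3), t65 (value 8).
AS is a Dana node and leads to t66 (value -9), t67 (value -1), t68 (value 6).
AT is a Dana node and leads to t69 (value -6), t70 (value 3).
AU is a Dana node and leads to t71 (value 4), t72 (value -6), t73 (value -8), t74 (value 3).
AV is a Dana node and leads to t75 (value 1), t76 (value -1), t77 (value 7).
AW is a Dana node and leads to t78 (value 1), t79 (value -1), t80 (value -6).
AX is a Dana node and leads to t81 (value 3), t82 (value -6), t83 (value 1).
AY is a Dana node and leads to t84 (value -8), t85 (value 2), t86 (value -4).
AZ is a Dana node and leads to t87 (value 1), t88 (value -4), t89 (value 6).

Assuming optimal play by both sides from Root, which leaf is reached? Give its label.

t31

S (Dana): max(-3, 6) = 6
T (Dana): max(1, 8, 4) = 8
U (Dana): max(-9, 4, -2) = 4
E (Nadia): min(6, 8, 4) = 4
V (Dana): max(4, 8) = 8
W (Dana): max(-6, -4) = -4
F (Nadia): min(8, -4) = -4
X (Dana): max(-6, 4, 8, 2) = 8
Y (Dana): max(5, -7, -2) = 5
Z (Dana): max(7, 0) = 7
G (Nadia): min(8, 5, 7) = 5
A (Dana): max(4, -4, 5) = 5
AA (Dana): max(-6, 8, -5) = 8
AB (Dana): max(5, -7) = 5
AC (Dana): max(-5, -8) = -5
AD (Dana): max(-1, -4) = -1
H (Nadia): min(8, 5, -5, -1) = -5
AE (Dana): max(-4, -8) = -4
AF (Dana): max(-4, -8, -6, 2) = 2
J (Nadia): min(-4, 2) = -4
B (Dana): max(-5, -4) = -4
AG (Dana): max(4, 2, 1) = 4
AH (Dana): max(6, 0, -9, 3) = 6
AJ (Dana): max(8, -1, -7, -5) = 8
K (Nadia): min(4, 6, 8) = 4
AK (Dana): max(0, 7, -5) = 7
AL (Dana): max(2, 8) = 8
L (Nadia): min(7, 8) = 7
AM (Dana): max(2, -4) = 2
AN (Dana): max(5, -9, -7, -6) = 5
M (Nadia): min(2, 5) = 2
AP (Dana): max(-2, -1) = -1
AQ (Dana): max(5, 7) = 7
AR (Dana): max(-4, -3, 8) = 8
N (Nadia): min(-1, 7, 8) = -1
C (Dana): max(4, 7, 2, -1) = 7
AS (Dana): max(-9, -1, 6) = 6
AT (Dana): max(-6, 3) = 3
P (Nadia): min(6, 3) = 3
AU (Dana): max(4, -6, -8, 3) = 4
AV (Dana): max(1, -1, 7) = 7
AW (Dana): max(1, -1, -6) = 1
Q (Nadia): min(4, 7, 1) = 1
AX (Dana): max(3, -6, 1) = 3
AY (Dana): max(-8, 2, -4) = 2
AZ (Dana): max(1, -4, 6) = 6
R (Nadia): min(3, 2, 6) = 2
D (Dana): max(3, 1, 2) = 3
Root (Nadia): min(5, -4, 7, 3) = -4
At Root, Nadia picks B (lowest: -4).
At B, Dana picks J (highest: -4).
At J, Nadia picks AE (lowest: -4).
At AE, Dana picks t31 (highest: -4).
Terminal value -4.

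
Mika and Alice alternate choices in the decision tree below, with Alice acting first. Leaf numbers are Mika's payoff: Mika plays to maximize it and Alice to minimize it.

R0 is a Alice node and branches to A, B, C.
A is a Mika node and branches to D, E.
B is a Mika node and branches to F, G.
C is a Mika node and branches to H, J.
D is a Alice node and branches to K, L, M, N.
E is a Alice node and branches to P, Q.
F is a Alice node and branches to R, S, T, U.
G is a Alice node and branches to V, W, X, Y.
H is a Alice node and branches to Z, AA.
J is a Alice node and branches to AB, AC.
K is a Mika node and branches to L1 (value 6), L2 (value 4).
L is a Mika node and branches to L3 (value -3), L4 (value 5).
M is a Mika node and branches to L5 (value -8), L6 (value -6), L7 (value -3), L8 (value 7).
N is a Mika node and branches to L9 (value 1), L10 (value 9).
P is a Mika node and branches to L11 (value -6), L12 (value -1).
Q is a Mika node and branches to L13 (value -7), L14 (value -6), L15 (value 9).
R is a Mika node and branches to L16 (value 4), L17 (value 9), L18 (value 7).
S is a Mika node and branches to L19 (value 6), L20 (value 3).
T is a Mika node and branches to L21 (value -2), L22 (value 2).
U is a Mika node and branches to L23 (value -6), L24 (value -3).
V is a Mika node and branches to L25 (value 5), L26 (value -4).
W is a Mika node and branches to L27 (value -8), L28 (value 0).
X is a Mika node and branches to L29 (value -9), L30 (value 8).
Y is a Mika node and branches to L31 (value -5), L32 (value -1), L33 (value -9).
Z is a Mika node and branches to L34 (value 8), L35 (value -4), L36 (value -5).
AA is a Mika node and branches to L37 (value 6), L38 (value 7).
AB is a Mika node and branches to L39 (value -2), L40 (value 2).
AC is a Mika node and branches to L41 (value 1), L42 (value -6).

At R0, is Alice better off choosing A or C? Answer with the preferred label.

A

K (Mika): max(6, 4) = 6
L (Mika): max(-3, 5) = 5
M (Mika): max(-8, -6, -3, 7) = 7
N (Mika): max(1, 9) = 9
D (Alice): min(6, 5, 7, 9) = 5
P (Mika): max(-6, -1) = -1
Q (Mika): max(-7, -6, 9) = 9
E (Alice): min(-1, 9) = -1
A (Mika): max(5, -1) = 5
Z (Mika): max(8, -4, -5) = 8
AA (Mika): max(6, 7) = 7
H (Alice): min(8, 7) = 7
AB (Mika): max(-2, 2) = 2
AC (Mika): max(1, -6) = 1
J (Alice): min(2, 1) = 1
C (Mika): max(7, 1) = 7
Alice prefers the lower value; A=5, C=7. A is better since 5 < 7.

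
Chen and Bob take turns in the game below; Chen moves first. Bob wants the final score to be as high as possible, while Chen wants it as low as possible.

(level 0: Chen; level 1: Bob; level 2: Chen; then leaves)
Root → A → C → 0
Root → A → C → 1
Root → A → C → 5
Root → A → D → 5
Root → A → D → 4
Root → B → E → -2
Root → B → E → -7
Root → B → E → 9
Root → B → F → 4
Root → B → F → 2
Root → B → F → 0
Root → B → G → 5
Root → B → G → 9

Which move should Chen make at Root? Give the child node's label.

A

C (Chen): min(0, 1, 5) = 0
D (Chen): min(5, 4) = 4
A (Bob): max(0, 4) = 4
E (Chen): min(-2, -7, 9) = -7
F (Chen): min(4, 2, 0) = 0
G (Chen): min(5, 9) = 5
B (Bob): max(-7, 0, 5) = 5
Root (Chen): min(4, 5) = 4
Chen at Root wants the lowest of {A=4, B=5}, so chooses A.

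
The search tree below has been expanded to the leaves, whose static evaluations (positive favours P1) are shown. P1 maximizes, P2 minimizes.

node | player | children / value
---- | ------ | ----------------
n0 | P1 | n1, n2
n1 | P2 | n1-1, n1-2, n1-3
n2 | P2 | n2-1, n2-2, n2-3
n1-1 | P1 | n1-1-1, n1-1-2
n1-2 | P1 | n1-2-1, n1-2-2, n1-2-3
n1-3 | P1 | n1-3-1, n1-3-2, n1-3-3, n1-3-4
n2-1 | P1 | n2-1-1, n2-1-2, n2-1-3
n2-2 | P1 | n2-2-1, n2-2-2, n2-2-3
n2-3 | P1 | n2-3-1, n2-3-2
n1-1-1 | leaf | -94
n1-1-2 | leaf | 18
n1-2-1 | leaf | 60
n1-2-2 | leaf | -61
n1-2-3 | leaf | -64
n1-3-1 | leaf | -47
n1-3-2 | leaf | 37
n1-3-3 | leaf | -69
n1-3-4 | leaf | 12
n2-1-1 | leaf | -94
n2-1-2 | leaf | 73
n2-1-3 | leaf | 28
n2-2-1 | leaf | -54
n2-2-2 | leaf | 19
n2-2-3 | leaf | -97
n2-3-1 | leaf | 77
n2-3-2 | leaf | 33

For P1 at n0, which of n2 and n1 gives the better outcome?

n2

n2-1 (P1): max(-94, 73, 28) = 73
n2-2 (P1): max(-54, 19, -97) = 19
n2-3 (P1): max(77, 33) = 77
n2 (P2): min(73, 19, 77) = 19
n1-1 (P1): max(-94, 18) = 18
n1-2 (P1): max(60, -61, -64) = 60
n1-3 (P1): max(-47, 37, -69, 12) = 37
n1 (P2): min(18, 60, 37) = 18
P1 prefers the higher value; n2=19, n1=18. n2 is better since 19 > 18.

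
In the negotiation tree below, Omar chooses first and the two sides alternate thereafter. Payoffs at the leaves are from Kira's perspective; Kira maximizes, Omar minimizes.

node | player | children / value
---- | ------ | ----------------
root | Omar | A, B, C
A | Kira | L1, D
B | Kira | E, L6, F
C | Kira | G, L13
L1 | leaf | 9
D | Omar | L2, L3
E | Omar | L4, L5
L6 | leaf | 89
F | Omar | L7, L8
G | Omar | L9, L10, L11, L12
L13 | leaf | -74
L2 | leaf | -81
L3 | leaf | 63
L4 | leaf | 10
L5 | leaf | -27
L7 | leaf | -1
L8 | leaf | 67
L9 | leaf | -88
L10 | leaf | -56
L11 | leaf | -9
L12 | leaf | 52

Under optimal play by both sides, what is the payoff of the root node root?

D (Omar): min(-81, 63) = -81
A (Kira): max(9, -81) = 9
E (Omar): min(10, -27) = -27
F (Omar): min(-1, 67) = -1
B (Kira): max(-27, 89, -1) = 89
G (Omar): min(-88, -56, -9, 52) = -88
C (Kira): max(-88, -74) = -74
root (Omar): min(9, 89, -74) = -74

-74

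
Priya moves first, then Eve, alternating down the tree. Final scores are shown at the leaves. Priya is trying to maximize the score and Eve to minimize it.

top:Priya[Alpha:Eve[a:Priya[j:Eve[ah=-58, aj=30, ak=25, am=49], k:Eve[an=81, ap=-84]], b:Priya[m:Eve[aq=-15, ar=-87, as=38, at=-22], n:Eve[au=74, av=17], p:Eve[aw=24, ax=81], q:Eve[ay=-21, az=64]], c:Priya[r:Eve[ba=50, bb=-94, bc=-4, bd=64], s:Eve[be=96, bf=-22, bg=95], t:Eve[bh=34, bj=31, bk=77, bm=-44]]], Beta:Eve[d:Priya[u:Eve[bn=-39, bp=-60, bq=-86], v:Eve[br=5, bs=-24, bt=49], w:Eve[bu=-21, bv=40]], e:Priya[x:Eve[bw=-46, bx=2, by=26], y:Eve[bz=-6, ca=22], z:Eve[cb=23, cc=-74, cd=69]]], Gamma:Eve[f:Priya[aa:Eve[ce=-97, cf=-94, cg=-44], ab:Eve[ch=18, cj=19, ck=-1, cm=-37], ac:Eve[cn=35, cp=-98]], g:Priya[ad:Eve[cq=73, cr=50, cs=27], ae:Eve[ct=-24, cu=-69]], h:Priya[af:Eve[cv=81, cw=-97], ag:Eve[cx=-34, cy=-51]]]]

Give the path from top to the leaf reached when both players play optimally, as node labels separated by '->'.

top -> Beta -> d -> w -> bu

j (Eve): min(-58, 30, 25, 49) = -58
k (Eve): min(81, -84) = -84
a (Priya): max(-58, -84) = -58
m (Eve): min(-15, -87, 38, -22) = -87
n (Eve): min(74, 17) = 17
p (Eve): min(24, 81) = 24
q (Eve): min(-21, 64) = -21
b (Priya): max(-87, 17, 24, -21) = 24
r (Eve): min(50, -94, -4, 64) = -94
s (Eve): min(96, -22, 95) = -22
t (Eve): min(34, 31, 77, -44) = -44
c (Priya): max(-94, -22, -44) = -22
Alpha (Eve): min(-58, 24, -22) = -58
u (Eve): min(-39, -60, -86) = -86
v (Eve): min(5, -24, 49) = -24
w (Eve): min(-21, 40) = -21
d (Priya): max(-86, -24, -21) = -21
x (Eve): min(-46, 2, 26) = -46
y (Eve): min(-6, 22) = -6
z (Eve): min(23, -74, 69) = -74
e (Priya): max(-46, -6, -74) = -6
Beta (Eve): min(-21, -6) = -21
aa (Eve): min(-97, -94, -44) = -97
ab (Eve): min(18, 19, -1, -37) = -37
ac (Eve): min(35, -98) = -98
f (Priya): max(-97, -37, -98) = -37
ad (Eve): min(73, 50, 27) = 27
ae (Eve): min(-24, -69) = -69
g (Priya): max(27, -69) = 27
af (Eve): min(81, -97) = -97
ag (Eve): min(-34, -51) = -51
h (Priya): max(-97, -51) = -51
Gamma (Eve): min(-37, 27, -51) = -51
top (Priya): max(-58, -21, -51) = -21
At top, Priya picks Beta (highest: -21).
At Beta, Eve picks d (lowest: -21).
At d, Priya picks w (highest: -21).
At w, Eve picks bu (lowest: -21).
Terminal value -21.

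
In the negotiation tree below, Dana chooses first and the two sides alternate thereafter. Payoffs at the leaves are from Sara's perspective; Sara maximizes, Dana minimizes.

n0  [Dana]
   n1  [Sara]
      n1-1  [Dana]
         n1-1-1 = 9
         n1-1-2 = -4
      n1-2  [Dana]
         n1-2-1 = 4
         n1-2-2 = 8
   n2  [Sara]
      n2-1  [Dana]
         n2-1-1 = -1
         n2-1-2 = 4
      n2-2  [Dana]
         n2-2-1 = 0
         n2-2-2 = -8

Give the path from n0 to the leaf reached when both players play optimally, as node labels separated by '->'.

n0 -> n2 -> n2-1 -> n2-1-1

n1-1 (Dana): min(9, -4) = -4
n1-2 (Dana): min(4, 8) = 4
n1 (Sara): max(-4, 4) = 4
n2-1 (Dana): min(-1, 4) = -1
n2-2 (Dana): min(0, -8) = -8
n2 (Sara): max(-1, -8) = -1
n0 (Dana): min(4, -1) = -1
At n0, Dana picks n2 (lowest: -1).
At n2, Sara picks n2-1 (highest: -1).
At n2-1, Dana picks n2-1-1 (lowest: -1).
Terminal value -1.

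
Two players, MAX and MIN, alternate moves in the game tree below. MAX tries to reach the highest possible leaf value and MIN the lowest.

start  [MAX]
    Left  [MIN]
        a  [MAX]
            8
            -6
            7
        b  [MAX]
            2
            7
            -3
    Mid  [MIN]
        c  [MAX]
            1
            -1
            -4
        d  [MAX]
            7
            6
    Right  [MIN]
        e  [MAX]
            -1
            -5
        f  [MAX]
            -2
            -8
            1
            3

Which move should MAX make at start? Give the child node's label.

a (MAX): max(8, -6, 7) = 8
b (MAX): max(2, 7, -3) = 7
Left (MIN): min(8, 7) = 7
c (MAX): max(1, -1, -4) = 1
d (MAX): max(7, 6) = 7
Mid (MIN): min(1, 7) = 1
e (MAX): max(-1, -5) = -1
f (MAX): max(-2, -8, 1, 3) = 3
Right (MIN): min(-1, 3) = -1
start (MAX): max(7, 1, -1) = 7
MAX at start wants the highest of {Left=7, Mid=1, Right=-1}, so chooses Left.

Left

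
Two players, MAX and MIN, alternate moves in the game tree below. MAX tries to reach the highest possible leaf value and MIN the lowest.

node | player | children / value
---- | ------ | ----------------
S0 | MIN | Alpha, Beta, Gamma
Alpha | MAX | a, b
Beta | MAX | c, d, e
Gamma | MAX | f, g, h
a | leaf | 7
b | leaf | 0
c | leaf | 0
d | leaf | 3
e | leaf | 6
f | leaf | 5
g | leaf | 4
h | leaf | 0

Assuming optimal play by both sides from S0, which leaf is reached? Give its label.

Alpha (MAX): max(7, 0) = 7
Beta (MAX): max(0, 3, 6) = 6
Gamma (MAX): max(5, 4, 0) = 5
S0 (MIN): min(7, 6, 5) = 5
At S0, MIN picks Gamma (lowest: 5).
At Gamma, MAX picks f (highest: 5).
Terminal value 5.

f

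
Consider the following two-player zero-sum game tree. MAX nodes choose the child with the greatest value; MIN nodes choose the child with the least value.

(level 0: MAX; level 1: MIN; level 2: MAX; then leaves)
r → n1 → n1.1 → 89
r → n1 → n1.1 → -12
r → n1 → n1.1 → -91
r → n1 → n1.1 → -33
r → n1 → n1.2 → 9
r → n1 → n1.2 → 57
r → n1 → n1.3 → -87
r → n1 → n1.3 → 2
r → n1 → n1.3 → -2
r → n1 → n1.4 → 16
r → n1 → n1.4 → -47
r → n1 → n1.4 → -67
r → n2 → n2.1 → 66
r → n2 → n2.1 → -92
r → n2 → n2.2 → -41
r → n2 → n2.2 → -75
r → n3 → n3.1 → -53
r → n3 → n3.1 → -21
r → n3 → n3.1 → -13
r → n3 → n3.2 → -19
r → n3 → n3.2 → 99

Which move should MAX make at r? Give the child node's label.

n1.1 (MAX): max(89, -12, -91, -33) = 89
n1.2 (MAX): max(9, 57) = 57
n1.3 (MAX): max(-87, 2, -2) = 2
n1.4 (MAX): max(16, -47, -67) = 16
n1 (MIN): min(89, 57, 2, 16) = 2
n2.1 (MAX): max(66, -92) = 66
n2.2 (MAX): max(-41, -75) = -41
n2 (MIN): min(66, -41) = -41
n3.1 (MAX): max(-53, -21, -13) = -13
n3.2 (MAX): max(-19, 99) = 99
n3 (MIN): min(-13, 99) = -13
r (MAX): max(2, -41, -13) = 2
MAX at r wants the highest of {n1=2, n2=-41, n3=-13}, so chooses n1.

n1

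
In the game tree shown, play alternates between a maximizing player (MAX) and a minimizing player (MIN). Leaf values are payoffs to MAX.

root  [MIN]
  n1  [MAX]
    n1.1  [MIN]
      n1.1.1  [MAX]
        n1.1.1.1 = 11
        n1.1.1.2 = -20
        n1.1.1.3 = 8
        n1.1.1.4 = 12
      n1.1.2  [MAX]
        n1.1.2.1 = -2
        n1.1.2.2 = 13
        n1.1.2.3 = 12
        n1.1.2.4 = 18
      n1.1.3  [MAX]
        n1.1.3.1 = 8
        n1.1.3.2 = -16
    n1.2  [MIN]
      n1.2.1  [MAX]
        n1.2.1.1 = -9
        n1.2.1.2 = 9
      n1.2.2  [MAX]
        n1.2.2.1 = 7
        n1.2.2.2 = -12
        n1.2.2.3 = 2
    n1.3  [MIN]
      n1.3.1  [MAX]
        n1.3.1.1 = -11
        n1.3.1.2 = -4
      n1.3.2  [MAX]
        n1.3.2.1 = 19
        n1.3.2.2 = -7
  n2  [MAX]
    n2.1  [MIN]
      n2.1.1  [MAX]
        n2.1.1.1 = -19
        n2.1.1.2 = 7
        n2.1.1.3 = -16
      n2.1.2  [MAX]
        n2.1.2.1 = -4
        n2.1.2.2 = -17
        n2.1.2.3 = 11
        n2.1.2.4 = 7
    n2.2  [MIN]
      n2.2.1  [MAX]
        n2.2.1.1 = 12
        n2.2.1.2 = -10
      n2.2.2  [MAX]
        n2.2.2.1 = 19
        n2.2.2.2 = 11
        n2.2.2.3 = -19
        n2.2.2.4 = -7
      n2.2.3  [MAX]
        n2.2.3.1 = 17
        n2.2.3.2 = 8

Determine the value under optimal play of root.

n1.1.1 (MAX): max(11, -20, 8, 12) = 12
n1.1.2 (MAX): max(-2, 13, 12, 18) = 18
n1.1.3 (MAX): max(8, -16) = 8
n1.1 (MIN): min(12, 18, 8) = 8
n1.2.1 (MAX): max(-9, 9) = 9
n1.2.2 (MAX): max(7, -12, 2) = 7
n1.2 (MIN): min(9, 7) = 7
n1.3.1 (MAX): max(-11, -4) = -4
n1.3.2 (MAX): max(19, -7) = 19
n1.3 (MIN): min(-4, 19) = -4
n1 (MAX): max(8, 7, -4) = 8
n2.1.1 (MAX): max(-19, 7, -16) = 7
n2.1.2 (MAX): max(-4, -17, 11, 7) = 11
n2.1 (MIN): min(7, 11) = 7
n2.2.1 (MAX): max(12, -10) = 12
n2.2.2 (MAX): max(19, 11, -19, -7) = 19
n2.2.3 (MAX): max(17, 8) = 17
n2.2 (MIN): min(12, 19, 17) = 12
n2 (MAX): max(7, 12) = 12
root (MIN): min(8, 12) = 8

8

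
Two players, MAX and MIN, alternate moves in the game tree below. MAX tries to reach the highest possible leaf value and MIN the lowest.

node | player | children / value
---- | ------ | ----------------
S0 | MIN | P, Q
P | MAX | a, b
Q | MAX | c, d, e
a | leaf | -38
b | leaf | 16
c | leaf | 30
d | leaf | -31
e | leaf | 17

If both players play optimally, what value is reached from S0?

16

P (MAX): max(-38, 16) = 16
Q (MAX): max(30, -31, 17) = 30
S0 (MIN): min(16, 30) = 16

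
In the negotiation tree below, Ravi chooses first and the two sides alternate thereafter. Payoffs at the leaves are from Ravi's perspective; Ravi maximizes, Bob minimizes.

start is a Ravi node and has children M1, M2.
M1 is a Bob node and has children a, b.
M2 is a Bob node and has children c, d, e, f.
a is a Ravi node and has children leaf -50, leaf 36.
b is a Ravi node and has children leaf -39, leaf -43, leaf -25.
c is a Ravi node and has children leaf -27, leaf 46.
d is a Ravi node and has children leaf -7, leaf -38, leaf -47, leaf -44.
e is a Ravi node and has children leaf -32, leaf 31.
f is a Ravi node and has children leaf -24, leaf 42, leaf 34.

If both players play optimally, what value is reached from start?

-7

a (Ravi): max(-50, 36) = 36
b (Ravi): max(-39, -43, -25) = -25
M1 (Bob): min(36, -25) = -25
c (Ravi): max(-27, 46) = 46
d (Ravi): max(-7, -38, -47, -44) = -7
e (Ravi): max(-32, 31) = 31
f (Ravi): max(-24, 42, 34) = 42
M2 (Bob): min(46, -7, 31, 42) = -7
start (Ravi): max(-25, -7) = -7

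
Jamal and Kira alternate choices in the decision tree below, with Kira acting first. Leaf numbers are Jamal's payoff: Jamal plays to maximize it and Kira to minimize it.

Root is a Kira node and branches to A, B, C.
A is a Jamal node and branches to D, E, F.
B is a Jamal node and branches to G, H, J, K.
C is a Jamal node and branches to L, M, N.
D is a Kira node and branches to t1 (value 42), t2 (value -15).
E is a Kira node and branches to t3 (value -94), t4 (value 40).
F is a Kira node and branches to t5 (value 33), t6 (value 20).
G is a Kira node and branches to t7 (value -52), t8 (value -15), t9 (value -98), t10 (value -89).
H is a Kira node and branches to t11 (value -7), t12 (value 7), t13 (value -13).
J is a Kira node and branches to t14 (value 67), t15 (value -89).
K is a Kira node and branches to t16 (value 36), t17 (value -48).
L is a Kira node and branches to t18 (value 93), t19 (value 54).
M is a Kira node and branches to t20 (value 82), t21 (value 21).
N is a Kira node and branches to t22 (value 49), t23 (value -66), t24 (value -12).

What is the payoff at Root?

-13

D (Kira): min(42, -15) = -15
E (Kira): min(-94, 40) = -94
F (Kira): min(33, 20) = 20
A (Jamal): max(-15, -94, 20) = 20
G (Kira): min(-52, -15, -98, -89) = -98
H (Kira): min(-7, 7, -13) = -13
J (Kira): min(67, -89) = -89
K (Kira): min(36, -48) = -48
B (Jamal): max(-98, -13, -89, -48) = -13
L (Kira): min(93, 54) = 54
M (Kira): min(82, 21) = 21
N (Kira): min(49, -66, -12) = -66
C (Jamal): max(54, 21, -66) = 54
Root (Kira): min(20, -13, 54) = -13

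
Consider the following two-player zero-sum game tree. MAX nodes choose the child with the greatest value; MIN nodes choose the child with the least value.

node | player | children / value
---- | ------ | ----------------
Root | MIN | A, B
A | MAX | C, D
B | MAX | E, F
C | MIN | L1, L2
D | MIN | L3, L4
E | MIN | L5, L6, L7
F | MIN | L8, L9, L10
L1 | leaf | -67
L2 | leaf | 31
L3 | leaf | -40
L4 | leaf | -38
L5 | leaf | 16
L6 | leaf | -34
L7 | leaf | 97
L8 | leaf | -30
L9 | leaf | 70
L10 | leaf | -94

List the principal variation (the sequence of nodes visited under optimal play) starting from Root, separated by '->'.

Root -> A -> D -> L3

C (MIN): min(-67, 31) = -67
D (MIN): min(-40, -38) = -40
A (MAX): max(-67, -40) = -40
E (MIN): min(16, -34, 97) = -34
F (MIN): min(-30, 70, -94) = -94
B (MAX): max(-34, -94) = -34
Root (MIN): min(-40, -34) = -40
At Root, MIN picks A (lowest: -40).
At A, MAX picks D (highest: -40).
At D, MIN picks L3 (lowest: -40).
Terminal value -40.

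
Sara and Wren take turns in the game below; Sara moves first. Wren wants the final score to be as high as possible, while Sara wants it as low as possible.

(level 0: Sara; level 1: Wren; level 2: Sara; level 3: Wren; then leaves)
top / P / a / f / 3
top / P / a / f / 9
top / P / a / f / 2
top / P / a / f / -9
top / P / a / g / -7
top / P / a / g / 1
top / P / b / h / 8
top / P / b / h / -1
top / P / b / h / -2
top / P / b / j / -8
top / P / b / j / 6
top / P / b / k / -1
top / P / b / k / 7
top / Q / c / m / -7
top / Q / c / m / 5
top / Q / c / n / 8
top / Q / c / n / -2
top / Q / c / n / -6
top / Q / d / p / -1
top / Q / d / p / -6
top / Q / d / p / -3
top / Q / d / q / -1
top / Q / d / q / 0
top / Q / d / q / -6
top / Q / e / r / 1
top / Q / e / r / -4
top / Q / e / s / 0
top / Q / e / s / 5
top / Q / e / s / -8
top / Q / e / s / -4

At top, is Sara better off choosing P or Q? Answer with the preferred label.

f (Wren): max(3, 9, 2, -9) = 9
g (Wren): max(-7, 1) = 1
a (Sara): min(9, 1) = 1
h (Wren): max(8, -1, -2) = 8
j (Wren): max(-8, 6) = 6
k (Wren): max(-1, 7) = 7
b (Sara): min(8, 6, 7) = 6
P (Wren): max(1, 6) = 6
m (Wren): max(-7, 5) = 5
n (Wren): max(8, -2, -6) = 8
c (Sara): min(5, 8) = 5
p (Wren): max(-1, -6, -3) = -1
q (Wren): max(-1, 0, -6) = 0
d (Sara): min(-1, 0) = -1
r (Wren): max(1, -4) = 1
s (Wren): max(0, 5, -8, -4) = 5
e (Sara): min(1, 5) = 1
Q (Wren): max(5, -1, 1) = 5
Sara prefers the lower value; P=6, Q=5. Q is better since 5 < 6.

Q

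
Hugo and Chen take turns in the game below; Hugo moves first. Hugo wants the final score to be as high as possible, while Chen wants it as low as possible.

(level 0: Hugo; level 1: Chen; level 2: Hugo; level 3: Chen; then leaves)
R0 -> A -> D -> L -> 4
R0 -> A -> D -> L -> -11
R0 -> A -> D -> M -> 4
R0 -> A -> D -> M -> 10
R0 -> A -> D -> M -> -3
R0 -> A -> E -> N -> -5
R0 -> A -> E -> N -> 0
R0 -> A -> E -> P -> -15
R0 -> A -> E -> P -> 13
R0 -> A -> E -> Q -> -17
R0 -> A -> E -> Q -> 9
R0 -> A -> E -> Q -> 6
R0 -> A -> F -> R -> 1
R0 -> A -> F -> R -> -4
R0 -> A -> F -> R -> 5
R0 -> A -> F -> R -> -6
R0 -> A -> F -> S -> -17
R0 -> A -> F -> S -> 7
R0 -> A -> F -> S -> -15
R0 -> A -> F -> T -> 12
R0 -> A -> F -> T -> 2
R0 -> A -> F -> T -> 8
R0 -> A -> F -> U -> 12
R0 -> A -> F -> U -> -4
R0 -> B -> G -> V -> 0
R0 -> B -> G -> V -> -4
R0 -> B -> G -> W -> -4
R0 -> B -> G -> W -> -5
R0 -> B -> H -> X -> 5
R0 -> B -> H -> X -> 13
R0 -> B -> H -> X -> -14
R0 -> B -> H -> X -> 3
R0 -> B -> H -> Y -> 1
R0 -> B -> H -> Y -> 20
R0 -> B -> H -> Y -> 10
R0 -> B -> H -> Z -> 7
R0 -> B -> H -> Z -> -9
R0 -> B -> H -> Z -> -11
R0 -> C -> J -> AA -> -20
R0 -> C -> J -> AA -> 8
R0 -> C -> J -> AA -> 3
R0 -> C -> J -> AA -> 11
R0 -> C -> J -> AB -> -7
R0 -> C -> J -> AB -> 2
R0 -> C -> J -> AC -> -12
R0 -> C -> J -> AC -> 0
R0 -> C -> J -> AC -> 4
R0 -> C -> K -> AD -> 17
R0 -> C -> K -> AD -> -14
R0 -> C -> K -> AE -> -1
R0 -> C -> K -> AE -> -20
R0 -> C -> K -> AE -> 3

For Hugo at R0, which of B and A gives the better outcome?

B

V (Chen): min(0, -4) = -4
W (Chen): min(-4, -5) = -5
G (Hugo): max(-4, -5) = -4
X (Chen): min(5, 13, -14, 3) = -14
Y (Chen): min(1, 20, 10) = 1
Z (Chen): min(7, -9, -11) = -11
H (Hugo): max(-14, 1, -11) = 1
B (Chen): min(-4, 1) = -4
L (Chen): min(4, -11) = -11
M (Chen): min(4, 10, -3) = -3
D (Hugo): max(-11, -3) = -3
N (Chen): min(-5, 0) = -5
P (Chen): min(-15, 13) = -15
Q (Chen): min(-17, 9, 6) = -17
E (Hugo): max(-5, -15, -17) = -5
R (Chen): min(1, -4, 5, -6) = -6
S (Chen): min(-17, 7, -15) = -17
T (Chen): min(12, 2, 8) = 2
U (Chen): min(12, -4) = -4
F (Hugo): max(-6, -17, 2, -4) = 2
A (Chen): min(-3, -5, 2) = -5
Hugo prefers the higher value; B=-4, A=-5. B is better since -4 > -5.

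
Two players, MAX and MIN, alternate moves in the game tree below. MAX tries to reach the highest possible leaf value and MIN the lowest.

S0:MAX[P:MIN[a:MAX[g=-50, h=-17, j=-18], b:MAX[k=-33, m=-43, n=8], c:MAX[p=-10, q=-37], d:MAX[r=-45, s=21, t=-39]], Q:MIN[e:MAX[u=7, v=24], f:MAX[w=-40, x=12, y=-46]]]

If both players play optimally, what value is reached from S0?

a (MAX): max(-50, -17, -18) = -17
b (MAX): max(-33, -43, 8) = 8
c (MAX): max(-10, -37) = -10
d (MAX): max(-45, 21, -39) = 21
P (MIN): min(-17, 8, -10, 21) = -17
e (MAX): max(7, 24) = 24
f (MAX): max(-40, 12, -46) = 12
Q (MIN): min(24, 12) = 12
S0 (MAX): max(-17, 12) = 12

12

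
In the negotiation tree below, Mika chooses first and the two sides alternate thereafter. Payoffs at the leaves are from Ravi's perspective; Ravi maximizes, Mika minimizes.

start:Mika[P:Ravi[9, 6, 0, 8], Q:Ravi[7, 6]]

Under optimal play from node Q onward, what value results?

Q (Ravi): max(7, 6) = 7

7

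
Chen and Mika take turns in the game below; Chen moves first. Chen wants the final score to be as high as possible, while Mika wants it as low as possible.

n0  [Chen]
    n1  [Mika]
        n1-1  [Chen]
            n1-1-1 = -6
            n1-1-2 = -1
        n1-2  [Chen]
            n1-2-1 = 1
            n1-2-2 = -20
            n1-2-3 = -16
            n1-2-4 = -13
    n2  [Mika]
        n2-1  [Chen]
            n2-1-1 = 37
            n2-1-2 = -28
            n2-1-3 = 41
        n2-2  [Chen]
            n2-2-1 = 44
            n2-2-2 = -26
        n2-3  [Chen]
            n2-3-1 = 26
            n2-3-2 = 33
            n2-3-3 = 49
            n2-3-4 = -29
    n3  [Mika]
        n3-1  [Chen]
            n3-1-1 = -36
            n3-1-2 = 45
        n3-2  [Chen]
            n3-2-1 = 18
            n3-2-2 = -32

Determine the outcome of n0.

41

n1-1 (Chen): max(-6, -1) = -1
n1-2 (Chen): max(1, -20, -16, -13) = 1
n1 (Mika): min(-1, 1) = -1
n2-1 (Chen): max(37, -28, 41) = 41
n2-2 (Chen): max(44, -26) = 44
n2-3 (Chen): max(26, 33, 49, -29) = 49
n2 (Mika): min(41, 44, 49) = 41
n3-1 (Chen): max(-36, 45) = 45
n3-2 (Chen): max(18, -32) = 18
n3 (Mika): min(45, 18) = 18
n0 (Chen): max(-1, 41, 18) = 41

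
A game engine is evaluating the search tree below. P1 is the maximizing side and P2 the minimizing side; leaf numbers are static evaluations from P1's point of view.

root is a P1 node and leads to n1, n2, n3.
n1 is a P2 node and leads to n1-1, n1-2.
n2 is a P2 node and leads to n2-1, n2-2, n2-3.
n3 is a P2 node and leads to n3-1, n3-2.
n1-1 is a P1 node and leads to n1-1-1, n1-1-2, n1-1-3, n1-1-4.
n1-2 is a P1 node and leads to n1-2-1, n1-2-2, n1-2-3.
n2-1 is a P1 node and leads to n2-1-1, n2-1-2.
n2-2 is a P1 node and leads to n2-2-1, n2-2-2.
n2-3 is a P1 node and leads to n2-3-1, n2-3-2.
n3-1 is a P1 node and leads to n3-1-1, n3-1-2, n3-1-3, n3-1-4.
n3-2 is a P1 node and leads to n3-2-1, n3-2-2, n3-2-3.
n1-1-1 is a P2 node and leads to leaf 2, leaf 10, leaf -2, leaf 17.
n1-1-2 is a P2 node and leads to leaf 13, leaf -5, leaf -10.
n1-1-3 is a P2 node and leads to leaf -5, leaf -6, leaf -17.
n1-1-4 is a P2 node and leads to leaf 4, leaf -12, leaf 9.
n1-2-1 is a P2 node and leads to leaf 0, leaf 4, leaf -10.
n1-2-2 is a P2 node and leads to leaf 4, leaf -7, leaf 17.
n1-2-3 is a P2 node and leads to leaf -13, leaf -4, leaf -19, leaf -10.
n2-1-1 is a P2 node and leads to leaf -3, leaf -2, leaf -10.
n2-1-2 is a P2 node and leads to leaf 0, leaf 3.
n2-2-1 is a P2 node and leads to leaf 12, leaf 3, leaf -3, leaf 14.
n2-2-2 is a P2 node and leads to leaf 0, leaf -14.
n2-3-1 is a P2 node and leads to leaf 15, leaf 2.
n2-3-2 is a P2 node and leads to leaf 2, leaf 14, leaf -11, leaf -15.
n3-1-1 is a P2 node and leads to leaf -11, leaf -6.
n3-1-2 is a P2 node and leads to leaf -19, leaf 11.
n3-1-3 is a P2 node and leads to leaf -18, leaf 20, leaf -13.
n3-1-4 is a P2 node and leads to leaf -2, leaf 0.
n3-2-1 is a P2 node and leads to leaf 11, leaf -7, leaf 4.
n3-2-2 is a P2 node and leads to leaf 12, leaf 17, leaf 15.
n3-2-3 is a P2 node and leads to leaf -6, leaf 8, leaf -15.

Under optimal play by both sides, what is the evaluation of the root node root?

-2

n1-1-1 (P2): min(2, 10, -2, 17) = -2
n1-1-2 (P2): min(13, -5, -10) = -10
n1-1-3 (P2): min(-5, -6, -17) = -17
n1-1-4 (P2): min(4, -12, 9) = -12
n1-1 (P1): max(-2, -10, -17, -12) = -2
n1-2-1 (P2): min(0, 4, -10) = -10
n1-2-2 (P2): min(4, -7, 17) = -7
n1-2-3 (P2): min(-13, -4, -19, -10) = -19
n1-2 (P1): max(-10, -7, -19) = -7
n1 (P2): min(-2, -7) = -7
n2-1-1 (P2): min(-3, -2, -10) = -10
n2-1-2 (P2): min(0, 3) = 0
n2-1 (P1): max(-10, 0) = 0
n2-2-1 (P2): min(12, 3, -3, 14) = -3
n2-2-2 (P2): min(0, -14) = -14
n2-2 (P1): max(-3, -14) = -3
n2-3-1 (P2): min(15, 2) = 2
n2-3-2 (P2): min(2, 14, -11, -15) = -15
n2-3 (P1): max(2, -15) = 2
n2 (P2): min(0, -3, 2) = -3
n3-1-1 (P2): min(-11, -6) = -11
n3-1-2 (P2): min(-19, 11) = -19
n3-1-3 (P2): min(-18, 20, -13) = -18
n3-1-4 (P2): min(-2, 0) = -2
n3-1 (P1): max(-11, -19, -18, -2) = -2
n3-2-1 (P2): min(11, -7, 4) = -7
n3-2-2 (P2): min(12, 17, 15) = 12
n3-2-3 (P2): min(-6, 8, -15) = -15
n3-2 (P1): max(-7, 12, -15) = 12
n3 (P2): min(-2, 12) = -2
root (P1): max(-7, -3, -2) = -2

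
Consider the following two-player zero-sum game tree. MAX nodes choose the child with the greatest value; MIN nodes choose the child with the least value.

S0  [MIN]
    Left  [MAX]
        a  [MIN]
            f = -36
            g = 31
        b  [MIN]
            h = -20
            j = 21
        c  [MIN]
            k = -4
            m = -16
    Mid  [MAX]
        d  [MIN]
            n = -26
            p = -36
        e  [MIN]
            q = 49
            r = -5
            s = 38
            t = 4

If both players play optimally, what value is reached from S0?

-16

a (MIN): min(-36, 31) = -36
b (MIN): min(-20, 21) = -20
c (MIN): min(-4, -16) = -16
Left (MAX): max(-36, -20, -16) = -16
d (MIN): min(-26, -36) = -36
e (MIN): min(49, -5, 38, 4) = -5
Mid (MAX): max(-36, -5) = -5
S0 (MIN): min(-16, -5) = -16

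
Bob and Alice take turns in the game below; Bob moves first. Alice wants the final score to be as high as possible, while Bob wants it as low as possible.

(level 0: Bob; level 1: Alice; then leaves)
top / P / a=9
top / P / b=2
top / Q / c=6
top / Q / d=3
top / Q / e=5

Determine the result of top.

P (Alice): max(9, 2) = 9
Q (Alice): max(6, 3, 5) = 6
top (Bob): min(9, 6) = 6

6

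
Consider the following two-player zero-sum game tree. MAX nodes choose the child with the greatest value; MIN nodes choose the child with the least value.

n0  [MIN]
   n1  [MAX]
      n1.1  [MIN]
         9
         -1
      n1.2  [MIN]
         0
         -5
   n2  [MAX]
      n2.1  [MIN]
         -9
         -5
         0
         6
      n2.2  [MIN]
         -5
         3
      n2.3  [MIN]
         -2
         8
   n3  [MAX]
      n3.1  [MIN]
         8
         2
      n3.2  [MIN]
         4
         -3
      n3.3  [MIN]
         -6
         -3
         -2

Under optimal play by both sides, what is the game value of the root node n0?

-2

n1.1 (MIN): min(9, -1) = -1
n1.2 (MIN): min(0, -5) = -5
n1 (MAX): max(-1, -5) = -1
n2.1 (MIN): min(-9, -5, 0, 6) = -9
n2.2 (MIN): min(-5, 3) = -5
n2.3 (MIN): min(-2, 8) = -2
n2 (MAX): max(-9, -5, -2) = -2
n3.1 (MIN): min(8, 2) = 2
n3.2 (MIN): min(4, -3) = -3
n3.3 (MIN): min(-6, -3, -2) = -6
n3 (MAX): max(2, -3, -6) = 2
n0 (MIN): min(-1, -2, 2) = -2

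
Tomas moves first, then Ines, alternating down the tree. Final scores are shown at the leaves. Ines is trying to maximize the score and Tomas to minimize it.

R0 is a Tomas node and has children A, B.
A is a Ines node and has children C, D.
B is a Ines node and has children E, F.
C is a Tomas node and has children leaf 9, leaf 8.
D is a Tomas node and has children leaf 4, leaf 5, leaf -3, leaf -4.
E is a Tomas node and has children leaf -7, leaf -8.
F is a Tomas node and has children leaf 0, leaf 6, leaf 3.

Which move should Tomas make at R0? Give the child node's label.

C (Tomas): min(9, 8) = 8
D (Tomas): min(4, 5, -3, -4) = -4
A (Ines): max(8, -4) = 8
E (Tomas): min(-7, -8) = -8
F (Tomas): min(0, 6, 3) = 0
B (Ines): max(-8, 0) = 0
R0 (Tomas): min(8, 0) = 0
Tomas at R0 wants the lowest of {A=8, B=0}, so chooses B.

B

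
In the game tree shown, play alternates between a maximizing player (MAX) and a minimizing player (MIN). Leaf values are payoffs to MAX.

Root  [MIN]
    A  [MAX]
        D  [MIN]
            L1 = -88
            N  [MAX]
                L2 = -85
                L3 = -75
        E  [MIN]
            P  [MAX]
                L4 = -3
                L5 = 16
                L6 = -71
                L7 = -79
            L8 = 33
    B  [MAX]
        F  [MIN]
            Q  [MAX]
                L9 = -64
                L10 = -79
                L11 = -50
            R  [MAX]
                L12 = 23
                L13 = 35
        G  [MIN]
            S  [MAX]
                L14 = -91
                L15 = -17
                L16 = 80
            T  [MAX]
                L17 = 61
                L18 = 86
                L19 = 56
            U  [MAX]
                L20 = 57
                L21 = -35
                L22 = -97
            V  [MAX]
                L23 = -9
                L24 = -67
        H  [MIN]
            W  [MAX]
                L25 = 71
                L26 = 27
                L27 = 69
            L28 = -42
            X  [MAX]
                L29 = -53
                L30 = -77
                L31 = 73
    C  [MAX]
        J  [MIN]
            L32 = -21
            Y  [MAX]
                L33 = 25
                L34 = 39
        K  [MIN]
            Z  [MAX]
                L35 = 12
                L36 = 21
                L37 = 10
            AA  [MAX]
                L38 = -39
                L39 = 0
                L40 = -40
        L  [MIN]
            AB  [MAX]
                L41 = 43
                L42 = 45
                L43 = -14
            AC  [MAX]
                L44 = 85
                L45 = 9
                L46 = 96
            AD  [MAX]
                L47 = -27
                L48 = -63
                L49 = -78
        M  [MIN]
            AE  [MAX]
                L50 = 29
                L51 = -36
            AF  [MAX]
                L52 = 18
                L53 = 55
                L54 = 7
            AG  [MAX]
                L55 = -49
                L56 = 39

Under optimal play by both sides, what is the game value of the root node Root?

-9

N (MAX): max(-85, -75) = -75
D (MIN): min(-88, -75) = -88
P (MAX): max(-3, 16, -71, -79) = 16
E (MIN): min(16, 33) = 16
A (MAX): max(-88, 16) = 16
Q (MAX): max(-64, -79, -50) = -50
R (MAX): max(23, 35) = 35
F (MIN): min(-50, 35) = -50
S (MAX): max(-91, -17, 80) = 80
T (MAX): max(61, 86, 56) = 86
U (MAX): max(57, -35, -97) = 57
V (MAX): max(-9, -67) = -9
G (MIN): min(80, 86, 57, -9) = -9
W (MAX): max(71, 27, 69) = 71
X (MAX): max(-53, -77, 73) = 73
H (MIN): min(71, -42, 73) = -42
B (MAX): max(-50, -9, -42) = -9
Y (MAX): max(25, 39) = 39
J (MIN): min(-21, 39) = -21
Z (MAX): max(12, 21, 10) = 21
AA (MAX): max(-39, 0, -40) = 0
K (MIN): min(21, 0) = 0
AB (MAX): max(43, 45, -14) = 45
AC (MAX): max(85, 9, 96) = 96
AD (MAX): max(-27, -63, -78) = -27
L (MIN): min(45, 96, -27) = -27
AE (MAX): max(29, -36) = 29
AF (MAX): max(18, 55, 7) = 55
AG (MAX): max(-49, 39) = 39
M (MIN): min(29, 55, 39) = 29
C (MAX): max(-21, 0, -27, 29) = 29
Root (MIN): min(16, -9, 29) = -9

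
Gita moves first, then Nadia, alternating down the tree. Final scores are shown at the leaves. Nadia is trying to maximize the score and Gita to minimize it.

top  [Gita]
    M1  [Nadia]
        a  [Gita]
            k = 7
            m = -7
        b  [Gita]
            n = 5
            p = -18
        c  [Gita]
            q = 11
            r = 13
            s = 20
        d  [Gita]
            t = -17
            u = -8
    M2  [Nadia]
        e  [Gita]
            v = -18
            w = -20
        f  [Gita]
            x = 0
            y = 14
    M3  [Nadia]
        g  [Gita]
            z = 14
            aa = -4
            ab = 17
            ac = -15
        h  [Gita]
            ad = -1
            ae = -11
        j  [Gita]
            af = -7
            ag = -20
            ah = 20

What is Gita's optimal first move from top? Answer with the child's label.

a (Gita): min(7, -7) = -7
b (Gita): min(5, -18) = -18
c (Gita): min(11, 13, 20) = 11
d (Gita): min(-17, -8) = -17
M1 (Nadia): max(-7, -18, 11, -17) = 11
e (Gita): min(-18, -20) = -20
f (Gita): min(0, 14) = 0
M2 (Nadia): max(-20, 0) = 0
g (Gita): min(14, -4, 17, -15) = -15
h (Gita): min(-1, -11) = -11
j (Gita): min(-7, -20, 20) = -20
M3 (Nadia): max(-15, -11, -20) = -11
top (Gita): min(11, 0, -11) = -11
Gita at top wants the lowest of {M1=11, M2=0, M3=-11}, so chooses M3.

M3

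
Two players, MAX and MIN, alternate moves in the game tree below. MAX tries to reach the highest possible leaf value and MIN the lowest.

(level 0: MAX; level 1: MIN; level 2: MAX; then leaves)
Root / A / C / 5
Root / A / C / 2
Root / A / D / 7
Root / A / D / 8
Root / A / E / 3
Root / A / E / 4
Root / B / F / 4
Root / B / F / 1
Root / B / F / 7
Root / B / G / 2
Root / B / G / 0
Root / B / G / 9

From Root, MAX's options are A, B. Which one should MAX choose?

B

C (MAX): max(5, 2) = 5
D (MAX): max(7, 8) = 8
E (MAX): max(3, 4) = 4
A (MIN): min(5, 8, 4) = 4
F (MAX): max(4, 1, 7) = 7
G (MAX): max(2, 0, 9) = 9
B (MIN): min(7, 9) = 7
Root (MAX): max(4, 7) = 7
MAX at Root wants the highest of {A=4, B=7}, so chooses B.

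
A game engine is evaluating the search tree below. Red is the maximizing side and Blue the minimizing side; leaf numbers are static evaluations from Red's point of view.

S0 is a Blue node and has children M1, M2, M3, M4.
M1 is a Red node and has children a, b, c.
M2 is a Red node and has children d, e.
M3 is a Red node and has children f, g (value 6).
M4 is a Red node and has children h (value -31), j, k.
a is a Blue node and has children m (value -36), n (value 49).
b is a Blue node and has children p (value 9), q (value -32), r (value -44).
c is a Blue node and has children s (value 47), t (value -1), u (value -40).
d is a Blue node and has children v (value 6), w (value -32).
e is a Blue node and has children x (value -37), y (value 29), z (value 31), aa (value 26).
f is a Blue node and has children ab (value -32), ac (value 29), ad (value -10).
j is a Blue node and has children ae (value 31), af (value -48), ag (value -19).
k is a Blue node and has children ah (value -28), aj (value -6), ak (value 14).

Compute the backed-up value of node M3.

6

f (Blue): min(-32, 29, -10) = -32
M3 (Red): max(-32, 6) = 6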